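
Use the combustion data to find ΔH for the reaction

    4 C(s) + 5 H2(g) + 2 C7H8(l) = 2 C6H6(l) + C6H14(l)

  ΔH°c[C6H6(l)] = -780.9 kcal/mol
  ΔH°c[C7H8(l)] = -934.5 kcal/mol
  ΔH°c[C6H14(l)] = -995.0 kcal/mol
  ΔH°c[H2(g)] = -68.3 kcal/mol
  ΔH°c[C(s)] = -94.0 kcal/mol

Using ΔH = Σ nΔHc°(reactants) − Σ nΔHc°(products):
= [4·(-94.0) + 5·(-68.3) + 2·(-934.5)] − [2·(-780.9) + 1·(-995.0)]
= -29.7 kcal/mol

ΔH = -29.7 kcal/mol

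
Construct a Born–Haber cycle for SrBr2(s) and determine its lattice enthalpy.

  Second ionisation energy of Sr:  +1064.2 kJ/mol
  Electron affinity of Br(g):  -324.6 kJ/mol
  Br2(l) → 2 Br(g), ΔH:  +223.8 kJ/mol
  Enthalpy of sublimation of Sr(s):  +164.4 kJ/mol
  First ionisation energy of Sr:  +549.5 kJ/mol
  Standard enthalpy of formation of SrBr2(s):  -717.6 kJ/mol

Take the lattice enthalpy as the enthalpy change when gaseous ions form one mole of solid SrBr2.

ΔHf° = 1·ΔHsub + 1·(ΣIE) + 1·D(Br2) + 2·EA + U
-717.6 = 1·(+164.4) + 1·(+1613.7) + 1·(+223.8) + 2·(-324.6) + U
U = -717.6 − (+1352.7) = -2070.3 kJ/mol

U = -2070.3 kJ/mol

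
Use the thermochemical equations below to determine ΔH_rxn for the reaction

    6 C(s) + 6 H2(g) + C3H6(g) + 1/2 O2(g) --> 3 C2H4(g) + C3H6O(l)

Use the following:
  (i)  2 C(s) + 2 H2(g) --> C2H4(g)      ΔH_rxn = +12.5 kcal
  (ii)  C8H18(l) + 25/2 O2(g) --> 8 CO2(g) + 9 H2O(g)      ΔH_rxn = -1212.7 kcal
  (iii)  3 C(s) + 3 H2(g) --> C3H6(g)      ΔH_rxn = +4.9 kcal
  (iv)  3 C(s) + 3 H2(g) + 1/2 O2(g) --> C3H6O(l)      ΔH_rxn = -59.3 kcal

(i) × 3: (3)·(+12.5) = +37.5 kcal
(ii): not needed.
(iii) reversed: -4.9 kcal
(iv) as written: -59.3 kcal
ΔH_rxn = (3)·(+12.5) + (-1)·(+4.9) + (1)·(-59.3) = -26.7 kcal

ΔH_rxn = -26.7 kcal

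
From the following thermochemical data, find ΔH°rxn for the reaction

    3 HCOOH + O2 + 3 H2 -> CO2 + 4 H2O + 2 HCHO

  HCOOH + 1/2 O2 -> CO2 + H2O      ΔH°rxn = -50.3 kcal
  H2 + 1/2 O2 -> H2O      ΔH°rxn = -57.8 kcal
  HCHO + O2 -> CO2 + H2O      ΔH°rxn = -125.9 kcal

equation 1 × 3: (3)·(-50.3) = -150.9 kcal
equation 2 × 3: (3)·(-57.8) = -173.4 kcal
equation 3 reversed and × 2: (-2)·(-125.9) = +251.8 kcal
ΔH°rxn = (-150.9) + (-173.4) + (+251.8) = -72.5 kcal

ΔH°rxn = -72.5 kcal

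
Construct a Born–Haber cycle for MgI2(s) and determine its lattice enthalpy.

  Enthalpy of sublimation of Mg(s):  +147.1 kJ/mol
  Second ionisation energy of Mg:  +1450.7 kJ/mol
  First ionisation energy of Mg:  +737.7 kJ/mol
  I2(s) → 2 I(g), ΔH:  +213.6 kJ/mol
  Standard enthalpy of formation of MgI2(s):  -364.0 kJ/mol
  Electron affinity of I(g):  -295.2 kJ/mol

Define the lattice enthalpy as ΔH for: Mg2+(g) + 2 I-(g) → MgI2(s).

U = -2322.7 kJ/mol

ΔHf° = 1·ΔHsub + 1·(ΣIE) + 1·D(I2) + 2·EA + U
-364.0 = 1·(+147.1) + 1·(+2188.4) + 1·(+213.6) + 2·(-295.2) + U
U = -364.0 − (+1958.7) = -2322.7 kJ/mol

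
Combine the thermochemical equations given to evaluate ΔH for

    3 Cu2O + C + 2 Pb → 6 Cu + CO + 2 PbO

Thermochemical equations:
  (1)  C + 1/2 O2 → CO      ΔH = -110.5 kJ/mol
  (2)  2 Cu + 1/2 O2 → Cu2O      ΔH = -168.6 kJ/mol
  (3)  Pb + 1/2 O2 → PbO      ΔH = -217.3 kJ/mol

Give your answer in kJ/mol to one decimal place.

(1) as written (CO already on the product side): -110.5 kJ/mol
(2) reversed and × 3 (Cu2O must end up as a reactant; scale by 3 for the 3 Cu2O): (-3)·(-168.6) = +505.8 kJ/mol
(3) × 2 (scale by 2 for the 2 PbO): (2)·(-217.3) = -434.6 kJ/mol
Since enthalpy is a state function, ΔH = (1)·(-110.5) + (-3)·(-168.6) + (2)·(-217.3) = -39.3 kJ/mol

ΔH = -39.3 kJ/mol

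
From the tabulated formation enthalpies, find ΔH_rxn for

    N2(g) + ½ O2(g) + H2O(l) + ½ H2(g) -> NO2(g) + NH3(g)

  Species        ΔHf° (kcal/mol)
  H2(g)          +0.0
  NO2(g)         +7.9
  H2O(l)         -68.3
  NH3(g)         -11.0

Products: 1·(+7.9) + 1·(-11.0) = -3.1
Reactants: 1·(+0.0) + 1/2·(+0.0) + 1·(-68.3) + 1/2·(+0.0) = -68.3
ΔH_rxn = (-3.1) − (-68.3) = 65.2 kcal/mol

ΔH_rxn = 65.2 kcal/mol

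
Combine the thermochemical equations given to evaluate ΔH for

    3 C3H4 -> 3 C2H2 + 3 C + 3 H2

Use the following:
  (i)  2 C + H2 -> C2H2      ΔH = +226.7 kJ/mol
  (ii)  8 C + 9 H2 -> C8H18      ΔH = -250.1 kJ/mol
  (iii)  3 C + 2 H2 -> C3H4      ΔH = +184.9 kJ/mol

(i) × 3: (3)·(+226.7) = +680.1 kJ/mol
(ii): not needed.
(iii) reversed and × 3: (-3)·(+184.9) = -554.7 kJ/mol
Combining the equations, ΔH = (+680.1) + (-554.7) = 125.4 kJ/mol

ΔH = 125.4 kJ/mol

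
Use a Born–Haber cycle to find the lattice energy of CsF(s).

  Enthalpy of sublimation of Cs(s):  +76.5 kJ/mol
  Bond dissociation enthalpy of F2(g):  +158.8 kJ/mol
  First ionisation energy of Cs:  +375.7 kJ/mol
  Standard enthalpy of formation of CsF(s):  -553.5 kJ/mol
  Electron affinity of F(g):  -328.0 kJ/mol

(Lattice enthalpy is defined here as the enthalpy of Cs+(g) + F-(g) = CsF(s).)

U = -757.1 kJ/mol

ΔHf° = 1·ΔHsub + 1·(ΣIE) + 1/2·D(F2) + 1·EA + U
-553.5 = 1·(+76.5) + 1·(+375.7) + 1/2·(+158.8) + 1·(-328.0) + U
U = -553.5 − (+203.6) = -757.1 kJ/mol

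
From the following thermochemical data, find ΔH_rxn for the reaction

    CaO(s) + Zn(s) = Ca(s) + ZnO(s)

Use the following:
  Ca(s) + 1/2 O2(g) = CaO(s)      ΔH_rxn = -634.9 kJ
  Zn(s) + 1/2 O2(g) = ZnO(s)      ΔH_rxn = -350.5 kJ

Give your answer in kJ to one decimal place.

ΔH_rxn = 284.4 kJ

equation 1 reversed (CaO(s) must end up as a reactant): +634.9 kJ
equation 2 as written (ZnO(s) already on the product side): -350.5 kJ
ΔH_rxn = (+634.9) + (-350.5) = 284.4 kJ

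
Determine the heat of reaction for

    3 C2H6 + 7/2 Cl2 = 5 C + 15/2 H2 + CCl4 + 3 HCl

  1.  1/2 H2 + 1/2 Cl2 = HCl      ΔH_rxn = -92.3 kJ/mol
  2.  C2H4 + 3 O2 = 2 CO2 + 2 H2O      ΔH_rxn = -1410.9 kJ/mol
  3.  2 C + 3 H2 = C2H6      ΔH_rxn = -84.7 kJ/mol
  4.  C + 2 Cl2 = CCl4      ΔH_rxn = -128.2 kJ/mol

eq. 1 × 3: (3)·(-92.3) = -276.9 kJ/mol
eq. 2: not needed.
eq. 3 reversed and × 3: (-3)·(-84.7) = +254.1 kJ/mol
eq. 4 as written: -128.2 kJ/mol
ΔH_rxn = (-276.9) + (+254.1) + (-128.2) = -151.0 kJ/mol

ΔH_rxn = -151.0 kJ/mol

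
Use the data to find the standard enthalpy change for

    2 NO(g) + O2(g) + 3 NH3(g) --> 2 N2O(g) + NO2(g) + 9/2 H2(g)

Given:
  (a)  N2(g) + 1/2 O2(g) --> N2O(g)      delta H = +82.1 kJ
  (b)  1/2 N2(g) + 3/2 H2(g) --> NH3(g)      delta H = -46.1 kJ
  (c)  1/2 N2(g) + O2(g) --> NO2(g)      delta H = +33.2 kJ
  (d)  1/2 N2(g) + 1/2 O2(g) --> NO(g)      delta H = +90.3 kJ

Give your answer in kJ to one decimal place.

(a) × 2: (2)·(+82.1) = +164.2 kJ
(b) reversed and × 3: (-3)·(-46.1) = +138.3 kJ
(c) as written: +33.2 kJ
(d) reversed and × 2: (-2)·(+90.3) = -180.6 kJ
Summing the manipulated equations, delta H = (+164.2) + (+138.3) + (+33.2) + (-180.6) = 155.1 kJ

delta H = 155.1 kJ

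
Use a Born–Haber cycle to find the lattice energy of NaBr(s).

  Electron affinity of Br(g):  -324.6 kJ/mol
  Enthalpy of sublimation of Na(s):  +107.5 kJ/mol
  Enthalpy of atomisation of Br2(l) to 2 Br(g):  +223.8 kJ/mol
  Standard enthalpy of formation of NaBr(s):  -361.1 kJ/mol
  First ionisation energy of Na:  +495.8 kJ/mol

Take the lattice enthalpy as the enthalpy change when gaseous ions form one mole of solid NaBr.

U = -751.7 kJ/mol

ΔHf° = 1·ΔHsub + 1·(ΣIE) + 1/2·D(Br2) + 1·EA + U
-361.1 = 1·(+107.5) + 1·(+495.8) + 1/2·(+223.8) + 1·(-324.6) + U
U = -361.1 − (+390.6) = -751.7 kJ/mol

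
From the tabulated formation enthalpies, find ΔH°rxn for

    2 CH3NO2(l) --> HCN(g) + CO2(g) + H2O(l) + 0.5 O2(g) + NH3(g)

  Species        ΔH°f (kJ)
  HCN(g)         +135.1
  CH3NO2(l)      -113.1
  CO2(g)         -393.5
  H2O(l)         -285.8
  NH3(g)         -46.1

Products: 1·(+135.1) + 1·(-393.5) + 1·(-285.8) + 1/2·(+0.0) + 1·(-46.1) = -590.3
Reactants: 2·(-113.1) = -226.2
ΔH°rxn = (-590.3) − (-226.2) = -364.1 kJ

ΔH°rxn = -364.1 kJ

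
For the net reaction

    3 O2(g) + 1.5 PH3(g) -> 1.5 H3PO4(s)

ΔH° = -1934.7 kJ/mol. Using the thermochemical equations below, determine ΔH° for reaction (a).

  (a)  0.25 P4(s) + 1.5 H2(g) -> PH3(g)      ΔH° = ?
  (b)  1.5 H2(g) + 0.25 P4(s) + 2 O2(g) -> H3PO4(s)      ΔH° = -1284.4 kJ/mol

ΔH° = 5.4 kJ/mol

(a) reversed and × 3/2 (reverse to put PH3(g) on the reactant side; scale by 3/2 for the 3/2 PH3(g)): contributes −3/2·x
(b) × 3/2 (scale by 3/2 for the 3/2 H3PO4(s)): (3/2)·(-1284.4) = -1926.6 kJ/mol
-1934.7 = (-1926.6) − 3/2·x
x = (-1934.7 − (-1926.6)) / (-3/2) = 5.4 kJ/mol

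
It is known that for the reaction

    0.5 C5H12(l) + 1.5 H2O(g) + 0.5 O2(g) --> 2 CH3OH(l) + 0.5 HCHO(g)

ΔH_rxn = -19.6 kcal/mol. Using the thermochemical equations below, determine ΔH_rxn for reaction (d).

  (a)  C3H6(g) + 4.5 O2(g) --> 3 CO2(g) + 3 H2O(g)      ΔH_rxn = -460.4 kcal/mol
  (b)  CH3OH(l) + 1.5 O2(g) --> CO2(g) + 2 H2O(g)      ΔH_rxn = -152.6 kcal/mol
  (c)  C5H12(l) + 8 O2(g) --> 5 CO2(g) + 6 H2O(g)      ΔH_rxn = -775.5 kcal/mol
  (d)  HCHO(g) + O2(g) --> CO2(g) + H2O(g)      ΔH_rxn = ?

(a): not needed (C3H6(g) appears nowhere else).
(b) reversed and × 2 (reverse to put CH3OH(l) on the product side; ×2 to match 2 CH3OH(l) in the target): (-2)·(-152.6) = +305.2 kcal/mol
(c) × 1/2 (scale by 1/2 for the 1/2 C5H12(l)): (1/2)·(-775.5) = -387.75 kcal/mol
(d) reversed and × 1/2 (HCHO(g) must end up as a product; ×1/2 to match 1/2 HCHO(g) in the target): contributes −1/2·x
-19.6 = (+305.2) + (-387.75) − 1/2·x
x = (-19.6 − (-82.55)) / (-1/2) = -125.9 kcal/mol

ΔH_rxn = -125.9 kcal/mol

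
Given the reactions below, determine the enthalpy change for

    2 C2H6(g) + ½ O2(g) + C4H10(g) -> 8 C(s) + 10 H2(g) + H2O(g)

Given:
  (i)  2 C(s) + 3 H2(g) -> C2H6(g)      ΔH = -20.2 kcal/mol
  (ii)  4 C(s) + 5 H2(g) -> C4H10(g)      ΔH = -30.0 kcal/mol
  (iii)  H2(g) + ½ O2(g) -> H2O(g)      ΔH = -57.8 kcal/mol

ΔH = 12.6 kcal/mol

(i) reversed and × 2 (C2H6(g) must end up as a reactant; scale by 2 for the 2 C2H6(g)): (-2)·(-20.2) = +40.4 kcal/mol
(ii) reversed (C4H10(g) must end up as a reactant): +30.0 kcal/mol
(iii) as written (H2O(g) already on the product side): -57.8 kcal/mol
By Hess's law, ΔH = (-2)·(-20.2) + (-1)·(-30.0) + (1)·(-57.8) = 12.6 kcal/mol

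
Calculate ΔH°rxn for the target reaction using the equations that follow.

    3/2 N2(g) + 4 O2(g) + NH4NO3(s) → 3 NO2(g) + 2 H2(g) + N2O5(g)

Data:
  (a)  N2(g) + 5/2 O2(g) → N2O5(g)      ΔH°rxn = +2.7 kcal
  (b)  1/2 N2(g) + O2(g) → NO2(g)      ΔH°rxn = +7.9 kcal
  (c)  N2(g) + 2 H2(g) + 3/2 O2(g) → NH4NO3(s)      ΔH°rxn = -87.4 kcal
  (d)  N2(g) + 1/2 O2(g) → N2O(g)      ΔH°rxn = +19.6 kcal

ΔH°rxn = 113.8 kcal

(a) as written (N2O5(g) already on the product side): +2.7 kcal
(b) × 3 (scale by 3 for the 3 NO2(g)): (3)·(+7.9) = +23.7 kcal
(c) reversed (NH4NO3(s) must end up as a reactant): +87.4 kcal
(d): not needed (N2O(g) appears nowhere else).
ΔH°rxn = (+2.7) + (+23.7) + (+87.4) = 113.8 kcal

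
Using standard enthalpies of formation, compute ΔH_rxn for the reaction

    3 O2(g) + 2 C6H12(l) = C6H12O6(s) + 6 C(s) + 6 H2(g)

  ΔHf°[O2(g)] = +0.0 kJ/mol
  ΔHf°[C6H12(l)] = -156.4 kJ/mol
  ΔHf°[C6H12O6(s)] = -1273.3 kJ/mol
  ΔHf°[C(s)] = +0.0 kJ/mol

ΔH_rxn = -960.5 kJ/mol

Products: 1·(-1273.3) + 6·(+0.0) + 6·(+0.0) = -1273.3
Reactants: 3·(+0.0) + 2·(-156.4) = -312.8
ΔH_rxn = (-1273.3) − (-312.8) = -960.5 kJ/mol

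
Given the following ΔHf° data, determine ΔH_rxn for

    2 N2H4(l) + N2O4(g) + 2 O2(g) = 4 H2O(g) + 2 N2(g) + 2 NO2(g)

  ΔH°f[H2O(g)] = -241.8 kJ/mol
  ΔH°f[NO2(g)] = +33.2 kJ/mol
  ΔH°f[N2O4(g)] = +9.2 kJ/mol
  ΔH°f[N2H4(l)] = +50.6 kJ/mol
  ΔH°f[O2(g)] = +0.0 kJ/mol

ΔH_rxn = -1011.2 kJ/mol

Products: 4·(-241.8) + 2·(+0.0) + 2·(+33.2) = -900.8
Reactants: 2·(+50.6) + 1·(+9.2) + 2·(+0.0) = +110.4
ΔH_rxn = (-900.8) − (+110.4) = -1011.2 kJ/mol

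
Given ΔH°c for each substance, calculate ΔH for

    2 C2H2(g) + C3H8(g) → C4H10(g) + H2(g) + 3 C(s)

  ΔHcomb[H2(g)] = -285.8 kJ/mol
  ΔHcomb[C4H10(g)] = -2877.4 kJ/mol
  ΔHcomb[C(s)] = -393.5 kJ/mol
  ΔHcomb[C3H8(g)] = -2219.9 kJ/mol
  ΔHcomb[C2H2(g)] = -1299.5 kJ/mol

ΔH = -475.2 kJ/mol

With combustion enthalpies, reactants minus products:
= [2·(-1299.5) + 1·(-2219.9)] − [1·(-2877.4) + 1·(-285.8) + 3·(-393.5)]
= -475.2 kJ/mol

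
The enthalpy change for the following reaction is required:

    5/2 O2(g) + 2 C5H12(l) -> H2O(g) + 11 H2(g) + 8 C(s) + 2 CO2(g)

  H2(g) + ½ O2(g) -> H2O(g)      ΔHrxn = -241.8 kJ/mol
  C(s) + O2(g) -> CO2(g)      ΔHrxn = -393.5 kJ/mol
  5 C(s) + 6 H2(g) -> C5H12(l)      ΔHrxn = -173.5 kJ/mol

equation 1 as written (H2O(g) already on the product side): -241.8 kJ/mol
equation 2 × 2 (×2 to match 2 CO2(g) in the target): (2)·(-393.5) = -787.0 kJ/mol
equation 3 reversed and × 2 (reverse to put C5H12(l) on the reactant side; scale by 2 for the 2 C5H12(l)): (-2)·(-173.5) = +347.0 kJ/mol
ΔHrxn = (1)·(-241.8) + (2)·(-393.5) + (-2)·(-173.5) = -681.8 kJ/mol

ΔHrxn = -681.8 kJ/mol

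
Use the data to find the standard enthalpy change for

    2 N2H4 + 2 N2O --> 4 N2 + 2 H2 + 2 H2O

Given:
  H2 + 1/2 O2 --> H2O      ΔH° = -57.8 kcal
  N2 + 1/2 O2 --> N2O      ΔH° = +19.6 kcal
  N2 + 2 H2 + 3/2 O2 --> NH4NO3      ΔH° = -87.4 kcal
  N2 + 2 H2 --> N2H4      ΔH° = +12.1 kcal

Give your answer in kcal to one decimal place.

ΔH° = -179.0 kcal

equation 1 × 2: (2)·(-57.8) = -115.6 kcal
equation 2 reversed and × 2: (-2)·(+19.6) = -39.2 kcal
equation 3: not needed.
equation 4 reversed and × 2: (-2)·(+12.1) = -24.2 kcal
Since enthalpy is a state function, ΔH° = (-115.6) + (-39.2) + (-24.2) = -179.0 kcal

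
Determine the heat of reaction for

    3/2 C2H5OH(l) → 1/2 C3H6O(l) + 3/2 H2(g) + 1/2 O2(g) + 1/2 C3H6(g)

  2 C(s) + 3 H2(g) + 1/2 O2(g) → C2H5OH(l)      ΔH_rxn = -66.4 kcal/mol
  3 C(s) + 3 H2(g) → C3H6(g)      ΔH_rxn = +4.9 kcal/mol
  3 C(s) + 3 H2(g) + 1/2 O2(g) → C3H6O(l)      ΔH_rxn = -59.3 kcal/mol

ΔH_rxn = 72.4 kcal/mol

equation 1 reversed and × 3/2: (-3/2)·(-66.4) = +99.6 kcal/mol
equation 2 × 1/2: (1/2)·(+4.9) = +2.45 kcal/mol
equation 3 × 1/2: (1/2)·(-59.3) = -29.65 kcal/mol
Summing the manipulated equations, ΔH_rxn = (+99.6) + (+2.45) + (-29.65) = 72.4 kcal/mol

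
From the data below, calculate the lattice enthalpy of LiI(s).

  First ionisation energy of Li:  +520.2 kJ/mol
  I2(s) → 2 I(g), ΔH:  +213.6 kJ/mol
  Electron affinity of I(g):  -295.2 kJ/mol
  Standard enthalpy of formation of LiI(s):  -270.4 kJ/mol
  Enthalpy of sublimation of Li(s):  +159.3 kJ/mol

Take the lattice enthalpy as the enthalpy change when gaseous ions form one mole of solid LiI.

U = -761.5 kJ/mol

ΔHf° = 1·ΔHsub + 1·(ΣIE) + 1/2·D(I2) + 1·EA + U
-270.4 = 1·(+159.3) + 1·(+520.2) + 1/2·(+213.6) + 1·(-295.2) + U
U = -270.4 − (+491.1) = -761.5 kJ/mol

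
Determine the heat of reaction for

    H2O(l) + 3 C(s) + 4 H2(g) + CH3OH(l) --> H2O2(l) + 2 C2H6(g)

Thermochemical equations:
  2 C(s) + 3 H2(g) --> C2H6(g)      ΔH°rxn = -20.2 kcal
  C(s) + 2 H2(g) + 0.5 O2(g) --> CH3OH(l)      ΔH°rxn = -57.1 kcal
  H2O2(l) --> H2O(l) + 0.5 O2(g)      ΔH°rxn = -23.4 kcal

equation 1 × 2: (2)·(-20.2) = -40.4 kcal
equation 2 reversed: +57.1 kcal
equation 3 reversed: +23.4 kcal
ΔH°rxn = (2)·(-20.2) + (-1)·(-57.1) + (-1)·(-23.4) = 40.1 kcal

ΔH°rxn = 40.1 kcal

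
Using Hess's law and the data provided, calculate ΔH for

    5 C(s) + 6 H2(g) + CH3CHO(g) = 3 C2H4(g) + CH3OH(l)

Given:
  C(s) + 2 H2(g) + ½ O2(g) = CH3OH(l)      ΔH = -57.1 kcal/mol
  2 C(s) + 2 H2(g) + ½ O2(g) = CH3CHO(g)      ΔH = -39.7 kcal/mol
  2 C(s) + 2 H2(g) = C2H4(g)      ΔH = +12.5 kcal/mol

equation 1 as written: -57.1 kcal/mol
equation 2 reversed: +39.7 kcal/mol
equation 3 × 3: (3)·(+12.5) = +37.5 kcal/mol
ΔH = (-57.1) + (+39.7) + (+37.5) = 20.1 kcal/mol

ΔH = 20.1 kcal/mol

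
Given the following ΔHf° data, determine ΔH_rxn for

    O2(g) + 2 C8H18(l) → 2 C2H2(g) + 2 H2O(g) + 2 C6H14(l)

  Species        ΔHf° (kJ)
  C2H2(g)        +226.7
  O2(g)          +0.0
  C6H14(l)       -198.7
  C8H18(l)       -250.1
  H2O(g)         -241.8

Products: 2·(+226.7) + 2·(-241.8) + 2·(-198.7) = -427.6
Reactants: 1·(+0.0) + 2·(-250.1) = -500.2
ΔH_rxn = (-427.6) − (-500.2) = 72.6 kJ

ΔH_rxn = 72.6 kJ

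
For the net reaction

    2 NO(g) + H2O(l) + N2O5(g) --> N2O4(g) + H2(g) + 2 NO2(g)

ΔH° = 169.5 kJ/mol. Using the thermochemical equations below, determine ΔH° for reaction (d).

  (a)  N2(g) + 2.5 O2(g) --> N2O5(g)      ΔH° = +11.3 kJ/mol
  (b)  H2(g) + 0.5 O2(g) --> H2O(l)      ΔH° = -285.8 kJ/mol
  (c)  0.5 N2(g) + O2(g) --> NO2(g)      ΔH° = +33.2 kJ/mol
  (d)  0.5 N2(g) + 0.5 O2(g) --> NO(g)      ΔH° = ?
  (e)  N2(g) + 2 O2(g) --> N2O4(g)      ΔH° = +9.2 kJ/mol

(a) reversed (reverse to put N2O5(g) on the reactant side): -11.3 kJ/mol
(b) reversed (reverse to put H2O(l) on the reactant side): +285.8 kJ/mol
(c) × 2 (×2 to match 2 NO2(g) in the target): (2)·(+33.2) = +66.4 kJ/mol
(d) reversed and × 2 (NO(g) must end up as a reactant; ×2 to match 2 NO(g) in the target): contributes −2·x
(e) as written (N2O4(g) already on the product side): +9.2 kJ/mol
+169.5 = (-11.3) + (+285.8) + (+66.4) + (+9.2) − 2·x
x = (+169.5 − (+350.1)) / (-2) = 90.3 kJ/mol

ΔH° = 90.3 kJ/mol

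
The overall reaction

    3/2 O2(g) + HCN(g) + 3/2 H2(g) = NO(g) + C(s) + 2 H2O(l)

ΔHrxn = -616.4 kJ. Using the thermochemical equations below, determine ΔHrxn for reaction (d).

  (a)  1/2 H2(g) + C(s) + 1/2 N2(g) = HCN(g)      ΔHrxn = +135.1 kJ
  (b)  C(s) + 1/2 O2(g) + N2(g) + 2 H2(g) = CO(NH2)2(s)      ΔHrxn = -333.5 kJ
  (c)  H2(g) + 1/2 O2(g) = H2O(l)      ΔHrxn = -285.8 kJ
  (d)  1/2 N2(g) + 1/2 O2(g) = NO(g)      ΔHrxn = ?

(a) reversed: -135.1 kJ
(b): not needed.
(c) × 2: (2)·(-285.8) = -571.6 kJ
(d) as written: contributes x
-616.4 = (-135.1) + (-571.6) + x
x = (-616.4 − (-706.7)) / (1) = 90.3 kJ

ΔHrxn = 90.3 kJ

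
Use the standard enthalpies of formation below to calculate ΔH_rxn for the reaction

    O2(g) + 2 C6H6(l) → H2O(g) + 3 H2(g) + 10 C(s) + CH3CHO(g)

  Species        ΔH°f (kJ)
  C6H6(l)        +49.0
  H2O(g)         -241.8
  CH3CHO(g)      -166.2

Products: 1·(-241.8) + 3·(+0.0) + 10·(+0.0) + 1·(-166.2) = -408.0
Reactants: 1·(+0.0) + 2·(+49.0) = +98.0
ΔH_rxn = (-408.0) − (+98.0) = -506.0 kJ

ΔH_rxn = -506.0 kJ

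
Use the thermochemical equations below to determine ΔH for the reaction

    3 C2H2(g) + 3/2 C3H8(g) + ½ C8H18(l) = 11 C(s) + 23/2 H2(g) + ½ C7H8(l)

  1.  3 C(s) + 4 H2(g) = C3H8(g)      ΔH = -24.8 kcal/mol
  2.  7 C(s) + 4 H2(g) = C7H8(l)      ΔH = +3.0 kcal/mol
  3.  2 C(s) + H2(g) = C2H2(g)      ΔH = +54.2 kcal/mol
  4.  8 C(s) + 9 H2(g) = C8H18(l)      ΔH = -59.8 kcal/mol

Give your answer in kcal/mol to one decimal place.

eq. 1 reversed and × 3/2 (reverse to put C3H8(g) on the reactant side; ×3/2 to match 3/2 C3H8(g) in the target): (-3/2)·(-24.8) = +37.2 kcal/mol
eq. 2 × 1/2 (scale by 1/2 for the 1/2 C7H8(l)): (1/2)·(+3.0) = +1.5 kcal/mol
eq. 3 reversed and × 3 (reverse to put C2H2(g) on the reactant side; ×3 to match 3 C2H2(g) in the target): (-3)·(+54.2) = -162.6 kcal/mol
eq. 4 reversed and × 1/2 (reverse to put C8H18(l) on the reactant side; ×1/2 to match 1/2 C8H18(l) in the target): (-1/2)·(-59.8) = +29.9 kcal/mol
Since enthalpy is a state function, ΔH = (+37.2) + (+1.5) + (-162.6) + (+29.9) = -94.0 kcal/mol

ΔH = -94.0 kcal/mol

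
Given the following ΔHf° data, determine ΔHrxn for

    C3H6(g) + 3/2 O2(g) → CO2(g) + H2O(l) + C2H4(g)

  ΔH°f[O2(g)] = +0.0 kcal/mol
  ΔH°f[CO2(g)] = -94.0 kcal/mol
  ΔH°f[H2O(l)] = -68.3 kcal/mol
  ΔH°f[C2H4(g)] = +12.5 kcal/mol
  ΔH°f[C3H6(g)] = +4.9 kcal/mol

ΔHrxn = -154.7 kcal/mol

ΔH°rxn = Σ nΔHf°(products) − Σ nΔHf°(reactants).
Products: 1·(-94.0) + 1·(-68.3) + 1·(+12.5) = -149.8
Reactants: 1·(+4.9) + 3/2·(+0.0) = +4.9
ΔHrxn = (-149.8) − (+4.9) = -154.7 kcal/mol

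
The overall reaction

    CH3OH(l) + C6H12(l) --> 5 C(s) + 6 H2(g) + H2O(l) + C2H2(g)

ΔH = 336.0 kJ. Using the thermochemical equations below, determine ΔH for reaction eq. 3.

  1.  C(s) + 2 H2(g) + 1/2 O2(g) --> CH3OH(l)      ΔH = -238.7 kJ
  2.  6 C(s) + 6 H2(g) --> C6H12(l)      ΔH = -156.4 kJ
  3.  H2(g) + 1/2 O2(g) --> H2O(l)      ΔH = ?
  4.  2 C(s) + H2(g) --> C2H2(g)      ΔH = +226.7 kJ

ΔH = -285.8 kJ

eq. 1 reversed: +238.7 kJ
eq. 2 reversed: +156.4 kJ
eq. 3 as written: contributes x
eq. 4 as written: +226.7 kJ
+336.0 = (+238.7) + (+156.4) + (+226.7) + x
x = (+336.0 − (+621.8)) / (1) = -285.8 kJ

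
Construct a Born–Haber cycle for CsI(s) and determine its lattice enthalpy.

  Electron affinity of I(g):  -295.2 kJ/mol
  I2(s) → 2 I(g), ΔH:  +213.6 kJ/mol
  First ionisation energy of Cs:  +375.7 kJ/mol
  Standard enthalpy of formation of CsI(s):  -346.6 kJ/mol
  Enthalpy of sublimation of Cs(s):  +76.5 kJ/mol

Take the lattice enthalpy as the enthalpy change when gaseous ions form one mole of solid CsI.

U = -610.4 kJ/mol

ΔHf° = 1·ΔHsub + 1·(ΣIE) + 1/2·D(I2) + 1·EA + U
-346.6 = 1·(+76.5) + 1·(+375.7) + 1/2·(+213.6) + 1·(-295.2) + U
U = -346.6 − (+263.8) = -610.4 kJ/mol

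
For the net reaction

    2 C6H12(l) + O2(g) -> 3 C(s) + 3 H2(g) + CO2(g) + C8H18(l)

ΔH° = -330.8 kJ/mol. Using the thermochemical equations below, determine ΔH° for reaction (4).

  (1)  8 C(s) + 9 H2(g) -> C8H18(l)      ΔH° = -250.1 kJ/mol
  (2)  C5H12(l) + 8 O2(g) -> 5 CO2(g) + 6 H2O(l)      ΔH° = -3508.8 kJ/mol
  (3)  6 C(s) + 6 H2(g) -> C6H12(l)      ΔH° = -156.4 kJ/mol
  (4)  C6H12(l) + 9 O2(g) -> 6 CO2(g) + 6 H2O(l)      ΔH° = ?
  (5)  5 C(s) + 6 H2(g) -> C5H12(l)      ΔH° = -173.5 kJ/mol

(1) as written: -250.1 kJ/mol
(2) reversed: +3508.8 kJ/mol
(3) reversed: +156.4 kJ/mol
(4) as written: contributes x
(5) reversed: +173.5 kJ/mol
-330.8 = (-250.1) + (+3508.8) + (+156.4) + (+173.5) + x
x = (-330.8 − (+3588.6)) / (1) = -3919.4 kJ/mol

ΔH° = -3919.4 kJ/mol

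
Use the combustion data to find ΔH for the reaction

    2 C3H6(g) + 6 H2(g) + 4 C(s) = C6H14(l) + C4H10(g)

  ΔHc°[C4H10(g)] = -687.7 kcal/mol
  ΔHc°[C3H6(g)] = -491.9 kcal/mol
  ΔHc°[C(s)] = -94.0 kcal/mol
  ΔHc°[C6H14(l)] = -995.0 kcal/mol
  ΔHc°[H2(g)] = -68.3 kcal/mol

ΔH = -86.9 kcal/mol

Using ΔH = Σ nΔHc°(reactants) − Σ nΔHc°(products):
= [2·(-491.9) + 6·(-68.3) + 4·(-94.0)] − [1·(-995.0) + 1·(-687.7)]
= -86.9 kcal/mol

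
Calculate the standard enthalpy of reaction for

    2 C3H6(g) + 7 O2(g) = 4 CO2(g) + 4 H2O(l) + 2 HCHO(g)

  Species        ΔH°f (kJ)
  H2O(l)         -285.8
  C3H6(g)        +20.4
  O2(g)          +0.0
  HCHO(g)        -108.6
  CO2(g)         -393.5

ΔHrxn = -2975.2 kJ

Products: 4·(-393.5) + 4·(-285.8) + 2·(-108.6) = -2934.4
Reactants: 2·(+20.4) + 7·(+0.0) = +40.8
ΔHrxn = (-2934.4) − (+40.8) = -2975.2 kJ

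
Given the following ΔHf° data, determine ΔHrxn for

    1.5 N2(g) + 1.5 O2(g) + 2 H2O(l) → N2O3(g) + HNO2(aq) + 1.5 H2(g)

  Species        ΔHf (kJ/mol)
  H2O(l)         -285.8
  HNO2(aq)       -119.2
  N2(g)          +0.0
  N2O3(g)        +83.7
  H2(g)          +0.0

Products: 1·(+83.7) + 1·(-119.2) + 3/2·(+0.0) = -35.5
Reactants: 3/2·(+0.0) + 3/2·(+0.0) + 2·(-285.8) = -571.6
ΔHrxn = (-35.5) − (-571.6) = 536.1 kJ/mol

ΔHrxn = 536.1 kJ/mol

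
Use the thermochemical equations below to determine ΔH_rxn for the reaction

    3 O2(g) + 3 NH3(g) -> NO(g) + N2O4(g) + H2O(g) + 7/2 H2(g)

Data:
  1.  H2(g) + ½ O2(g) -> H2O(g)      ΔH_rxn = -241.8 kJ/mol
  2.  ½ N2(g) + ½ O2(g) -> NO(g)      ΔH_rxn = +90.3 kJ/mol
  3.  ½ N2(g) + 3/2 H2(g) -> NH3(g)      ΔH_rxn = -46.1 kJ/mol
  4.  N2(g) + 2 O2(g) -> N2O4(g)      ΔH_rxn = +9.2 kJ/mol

ΔH_rxn = -4.0 kJ/mol

eq. 1 as written: -241.8 kJ/mol
eq. 2 as written: +90.3 kJ/mol
eq. 3 reversed and × 3: (-3)·(-46.1) = +138.3 kJ/mol
eq. 4 as written: +9.2 kJ/mol
By Hess's law, ΔH_rxn = (1)·(-241.8) + (1)·(+90.3) + (-3)·(-46.1) + (1)·(+9.2) = -4.0 kJ/mol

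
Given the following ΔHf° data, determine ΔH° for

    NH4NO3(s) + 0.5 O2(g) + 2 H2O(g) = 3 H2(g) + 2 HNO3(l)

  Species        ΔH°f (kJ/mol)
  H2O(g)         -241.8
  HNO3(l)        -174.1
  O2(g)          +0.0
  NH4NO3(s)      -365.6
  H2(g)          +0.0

Products: 3·(+0.0) + 2·(-174.1) = -348.2
Reactants: 1·(-365.6) + 1/2·(+0.0) + 2·(-241.8) = -849.2
ΔH° = (-348.2) − (-849.2) = 501.0 kJ/mol

ΔH° = 501.0 kJ/mol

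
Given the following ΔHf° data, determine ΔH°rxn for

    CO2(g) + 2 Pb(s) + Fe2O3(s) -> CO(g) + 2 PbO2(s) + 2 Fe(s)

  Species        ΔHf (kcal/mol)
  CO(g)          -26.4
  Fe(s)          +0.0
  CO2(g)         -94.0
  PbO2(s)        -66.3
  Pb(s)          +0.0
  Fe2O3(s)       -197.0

ΔH°rxn = Σ nΔHf°(products) − Σ nΔHf°(reactants).
Products: 1·(-26.4) + 2·(-66.3) + 2·(+0.0) = -159.0
Reactants: 1·(-94.0) + 2·(+0.0) + 1·(-197.0) = -291.0
ΔH°rxn = (-159.0) − (-291.0) = 132.0 kcal/mol

ΔH°rxn = 132.0 kcal/mol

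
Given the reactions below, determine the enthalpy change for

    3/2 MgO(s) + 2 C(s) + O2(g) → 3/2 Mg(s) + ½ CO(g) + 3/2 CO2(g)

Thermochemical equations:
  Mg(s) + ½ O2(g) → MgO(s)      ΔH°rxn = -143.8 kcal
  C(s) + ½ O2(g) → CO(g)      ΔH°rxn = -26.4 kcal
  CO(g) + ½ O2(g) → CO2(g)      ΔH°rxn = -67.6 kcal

equation 1 reversed and × 3/2: (-3/2)·(-143.8) = +215.7 kcal
equation 2 × 2: (2)·(-26.4) = -52.8 kcal
equation 3 × 3/2: (3/2)·(-67.6) = -101.4 kcal
ΔH°rxn = (+215.7) + (-52.8) + (-101.4) = 61.5 kcal

ΔH°rxn = 61.5 kcal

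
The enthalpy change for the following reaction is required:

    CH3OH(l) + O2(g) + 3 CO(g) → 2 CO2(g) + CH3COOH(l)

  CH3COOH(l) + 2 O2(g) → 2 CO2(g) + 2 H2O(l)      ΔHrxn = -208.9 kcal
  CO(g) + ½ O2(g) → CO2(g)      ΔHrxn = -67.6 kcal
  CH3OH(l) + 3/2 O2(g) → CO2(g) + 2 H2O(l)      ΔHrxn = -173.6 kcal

equation 1 reversed (reverse to put CH3COOH(l) on the product side): +208.9 kcal
equation 2 × 3 (scale by 3 for the 3 CO(g)): (3)·(-67.6) = -202.8 kcal
equation 3 as written (CH3OH(l) already on the reactant side): -173.6 kcal
ΔHrxn = (-1)·(-208.9) + (3)·(-67.6) + (1)·(-173.6) = -167.5 kcal

ΔHrxn = -167.5 kcal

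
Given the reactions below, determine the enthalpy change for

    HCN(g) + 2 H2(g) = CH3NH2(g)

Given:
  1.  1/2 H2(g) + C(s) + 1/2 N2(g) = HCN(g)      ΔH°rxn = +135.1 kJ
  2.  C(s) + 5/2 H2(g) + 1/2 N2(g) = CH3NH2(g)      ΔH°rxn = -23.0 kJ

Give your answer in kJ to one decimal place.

ΔH°rxn = -158.1 kJ

eq. 1 reversed: -135.1 kJ
eq. 2 as written: -23.0 kJ
ΔH°rxn = (-135.1) + (-23.0) = -158.1 kJ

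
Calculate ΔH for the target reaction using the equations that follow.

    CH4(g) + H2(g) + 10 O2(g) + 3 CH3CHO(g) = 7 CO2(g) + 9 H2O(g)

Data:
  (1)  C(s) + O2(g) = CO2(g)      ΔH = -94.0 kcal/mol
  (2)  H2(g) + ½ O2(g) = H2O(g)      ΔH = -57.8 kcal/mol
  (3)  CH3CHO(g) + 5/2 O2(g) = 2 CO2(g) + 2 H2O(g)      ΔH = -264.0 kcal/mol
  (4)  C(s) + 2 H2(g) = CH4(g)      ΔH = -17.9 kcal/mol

ΔH = -1041.5 kcal/mol

(1) as written: -94.0 kcal/mol
(2) × 3: (3)·(-57.8) = -173.4 kcal/mol
(3) × 3 (×3 to match 3 CH3CHO(g) in the target): (3)·(-264.0) = -792.0 kcal/mol
(4) reversed (reverse to put CH4(g) on the reactant side): +17.9 kcal/mol
Since enthalpy is a state function, ΔH = (1)·(-94.0) + (3)·(-57.8) + (3)·(-264.0) + (-1)·(-17.9) = -1041.5 kcal/mol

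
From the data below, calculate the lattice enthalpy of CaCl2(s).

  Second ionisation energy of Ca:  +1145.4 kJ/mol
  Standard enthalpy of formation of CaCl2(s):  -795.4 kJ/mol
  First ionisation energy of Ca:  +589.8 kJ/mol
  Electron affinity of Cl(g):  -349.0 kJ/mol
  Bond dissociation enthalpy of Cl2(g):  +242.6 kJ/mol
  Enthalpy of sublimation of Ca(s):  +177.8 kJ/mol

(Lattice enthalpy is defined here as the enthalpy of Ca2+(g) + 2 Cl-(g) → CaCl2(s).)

U = -2253.0 kJ/mol

ΔHf° = 1·ΔHsub + 1·(ΣIE) + 1·D(Cl2) + 2·EA + U
-795.4 = 1·(+177.8) + 1·(+1735.2) + 1·(+242.6) + 2·(-349.0) + U
U = -795.4 − (+1457.6) = -2253.0 kJ/mol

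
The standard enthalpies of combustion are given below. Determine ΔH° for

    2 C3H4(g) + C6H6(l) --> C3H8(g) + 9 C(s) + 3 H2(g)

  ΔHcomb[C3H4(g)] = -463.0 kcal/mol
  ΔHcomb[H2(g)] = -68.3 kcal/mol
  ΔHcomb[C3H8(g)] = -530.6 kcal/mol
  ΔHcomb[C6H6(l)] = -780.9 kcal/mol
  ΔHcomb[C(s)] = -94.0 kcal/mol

With combustion enthalpies, reactants minus products:
= [2·(-463.0) + 1·(-780.9)] − [1·(-530.6) + 9·(-94.0) + 3·(-68.3)]
= -125.4 kcal/mol

ΔH° = -125.4 kcal/mol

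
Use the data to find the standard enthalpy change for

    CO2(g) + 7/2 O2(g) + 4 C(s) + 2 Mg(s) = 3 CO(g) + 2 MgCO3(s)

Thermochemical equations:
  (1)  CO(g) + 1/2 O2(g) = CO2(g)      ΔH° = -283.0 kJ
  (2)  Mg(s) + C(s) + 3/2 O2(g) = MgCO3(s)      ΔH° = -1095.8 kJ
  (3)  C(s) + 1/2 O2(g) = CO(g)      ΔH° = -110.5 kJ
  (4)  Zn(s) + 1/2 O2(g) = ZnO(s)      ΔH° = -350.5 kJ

ΔH° = -2129.6 kJ

(1) reversed (CO2(g) must end up as a reactant): +283.0 kJ
(2) × 2 (scale by 2 for the 2 MgCO3(s)): (2)·(-1095.8) = -2191.6 kJ
(3) × 2: (2)·(-110.5) = -221.0 kJ
(4): not needed (Zn(s) appears nowhere else).
Summing the manipulated equations, ΔH° = (-1)·(-283.0) + (2)·(-1095.8) + (2)·(-110.5) = -2129.6 kJ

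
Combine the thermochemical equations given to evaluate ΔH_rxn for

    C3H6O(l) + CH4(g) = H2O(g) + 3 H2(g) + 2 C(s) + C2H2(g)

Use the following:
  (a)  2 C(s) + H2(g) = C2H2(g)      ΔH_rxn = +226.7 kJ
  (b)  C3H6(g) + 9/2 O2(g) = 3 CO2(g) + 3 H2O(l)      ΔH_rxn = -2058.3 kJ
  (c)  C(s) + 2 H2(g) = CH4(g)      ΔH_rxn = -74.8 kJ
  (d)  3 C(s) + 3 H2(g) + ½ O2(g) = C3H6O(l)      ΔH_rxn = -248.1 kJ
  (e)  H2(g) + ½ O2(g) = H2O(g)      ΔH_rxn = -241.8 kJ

(a) as written: +226.7 kJ
(b): not needed.
(c) reversed: +74.8 kJ
(d) reversed: +248.1 kJ
(e) as written: -241.8 kJ
Combining the equations, ΔH_rxn = (1)·(+226.7) + (-1)·(-74.8) + (-1)·(-248.1) + (1)·(-241.8) = 307.8 kJ

ΔH_rxn = 307.8 kJ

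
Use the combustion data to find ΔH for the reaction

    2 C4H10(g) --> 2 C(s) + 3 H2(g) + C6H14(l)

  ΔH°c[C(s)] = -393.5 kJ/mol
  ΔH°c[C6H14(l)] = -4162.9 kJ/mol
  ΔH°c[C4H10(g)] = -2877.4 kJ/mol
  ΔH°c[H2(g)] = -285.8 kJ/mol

ΔH = 52.5 kJ/mol

With combustion enthalpies, reactants minus products:
= [2·(-2877.4)] − [2·(-393.5) + 3·(-285.8) + 1·(-4162.9)]
= 52.5 kJ/mol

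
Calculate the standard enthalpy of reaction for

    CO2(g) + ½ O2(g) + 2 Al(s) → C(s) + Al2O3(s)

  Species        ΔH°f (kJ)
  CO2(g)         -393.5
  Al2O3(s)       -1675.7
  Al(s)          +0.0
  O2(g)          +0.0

ΔHrxn = -1282.2 kJ

Products: 1·(+0.0) + 1·(-1675.7) = -1675.7
Reactants: 1·(-393.5) + 1/2·(+0.0) + 2·(+0.0) = -393.5
ΔHrxn = (-1675.7) − (-393.5) = -1282.2 kJ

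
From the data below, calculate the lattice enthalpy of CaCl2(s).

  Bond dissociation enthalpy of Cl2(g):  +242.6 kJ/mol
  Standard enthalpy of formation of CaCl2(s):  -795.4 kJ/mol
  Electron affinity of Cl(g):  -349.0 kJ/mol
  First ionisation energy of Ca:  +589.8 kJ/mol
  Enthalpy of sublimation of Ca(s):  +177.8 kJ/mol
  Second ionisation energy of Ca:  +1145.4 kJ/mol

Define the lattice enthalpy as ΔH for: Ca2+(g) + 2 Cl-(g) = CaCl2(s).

ΔHf° = 1·ΔHsub + 1·(ΣIE) + 1·D(Cl2) + 2·EA + U
-795.4 = 1·(+177.8) + 1·(+1735.2) + 1·(+242.6) + 2·(-349.0) + U
U = -795.4 − (+1457.6) = -2253.0 kJ/mol

U = -2253.0 kJ/mol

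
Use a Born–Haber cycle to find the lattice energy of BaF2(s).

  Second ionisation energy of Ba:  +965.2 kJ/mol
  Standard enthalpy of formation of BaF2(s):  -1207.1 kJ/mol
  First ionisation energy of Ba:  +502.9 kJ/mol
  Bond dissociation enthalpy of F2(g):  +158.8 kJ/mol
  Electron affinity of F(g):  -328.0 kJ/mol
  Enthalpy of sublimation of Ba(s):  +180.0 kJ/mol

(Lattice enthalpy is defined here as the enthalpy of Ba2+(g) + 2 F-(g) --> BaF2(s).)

U = -2358.0 kJ/mol

ΔHf° = 1·ΔHsub + 1·(ΣIE) + 1·D(F2) + 2·EA + U
-1207.1 = 1·(+180.0) + 1·(+1468.1) + 1·(+158.8) + 2·(-328.0) + U
U = -1207.1 − (+1150.9) = -2358.0 kJ/mol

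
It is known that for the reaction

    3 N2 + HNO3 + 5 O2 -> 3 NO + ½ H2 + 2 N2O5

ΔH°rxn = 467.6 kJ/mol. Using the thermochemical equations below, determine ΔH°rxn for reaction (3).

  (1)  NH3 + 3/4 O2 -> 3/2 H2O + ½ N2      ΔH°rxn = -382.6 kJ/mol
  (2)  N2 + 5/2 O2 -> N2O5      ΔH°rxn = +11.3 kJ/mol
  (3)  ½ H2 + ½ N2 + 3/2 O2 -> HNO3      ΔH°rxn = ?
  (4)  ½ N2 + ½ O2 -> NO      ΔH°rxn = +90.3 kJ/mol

ΔH°rxn = -174.1 kJ/mol

(1): not needed.
(2) × 2: (2)·(+11.3) = +22.6 kJ/mol
(3) reversed: contributes −x
(4) × 3: (3)·(+90.3) = +270.9 kJ/mol
+467.6 = (+22.6) + (+270.9) − x
x = (+467.6 − (+293.5)) / (-1) = -174.1 kJ/mol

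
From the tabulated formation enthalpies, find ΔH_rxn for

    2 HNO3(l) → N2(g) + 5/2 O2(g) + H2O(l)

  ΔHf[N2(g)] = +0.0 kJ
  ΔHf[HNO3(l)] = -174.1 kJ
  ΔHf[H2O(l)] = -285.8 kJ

Products: 1·(+0.0) + 5/2·(+0.0) + 1·(-285.8) = -285.8
Reactants: 2·(-174.1) = -348.2
ΔH_rxn = (-285.8) − (-348.2) = 62.4 kJ

ΔH_rxn = 62.4 kJ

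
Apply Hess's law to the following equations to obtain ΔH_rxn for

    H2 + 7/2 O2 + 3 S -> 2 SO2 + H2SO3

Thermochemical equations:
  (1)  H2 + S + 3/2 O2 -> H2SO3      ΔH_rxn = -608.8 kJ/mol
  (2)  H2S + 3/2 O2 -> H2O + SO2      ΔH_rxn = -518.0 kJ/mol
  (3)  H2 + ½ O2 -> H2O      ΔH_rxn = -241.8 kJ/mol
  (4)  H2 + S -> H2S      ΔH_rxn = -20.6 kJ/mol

ΔH_rxn = -1202.4 kJ/mol

(1) as written (H2SO3 already on the product side): -608.8 kJ/mol
(2) × 2 (scale by 2 for the 2 SO2): (2)·(-518.0) = -1036.0 kJ/mol
(3) reversed and × 2: (-2)·(-241.8) = +483.6 kJ/mol
(4) × 2: (2)·(-20.6) = -41.2 kJ/mol
Summing the manipulated equations, ΔH_rxn = (1)·(-608.8) + (2)·(-518.0) + (-2)·(-241.8) + (2)·(-20.6) = -1202.4 kJ/mol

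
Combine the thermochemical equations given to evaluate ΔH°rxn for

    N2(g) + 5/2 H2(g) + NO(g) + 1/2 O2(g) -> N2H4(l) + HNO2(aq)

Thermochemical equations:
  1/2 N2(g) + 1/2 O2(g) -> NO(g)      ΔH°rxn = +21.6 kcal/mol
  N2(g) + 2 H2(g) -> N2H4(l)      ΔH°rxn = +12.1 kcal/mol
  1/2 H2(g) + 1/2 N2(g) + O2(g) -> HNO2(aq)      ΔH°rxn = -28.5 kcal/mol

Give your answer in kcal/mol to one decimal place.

equation 1 reversed: -21.6 kcal/mol
equation 2 as written: +12.1 kcal/mol
equation 3 as written: -28.5 kcal/mol
ΔH°rxn = (-1)·(+21.6) + (1)·(+12.1) + (1)·(-28.5) = -38.0 kcal/mol

ΔH°rxn = -38.0 kcal/mol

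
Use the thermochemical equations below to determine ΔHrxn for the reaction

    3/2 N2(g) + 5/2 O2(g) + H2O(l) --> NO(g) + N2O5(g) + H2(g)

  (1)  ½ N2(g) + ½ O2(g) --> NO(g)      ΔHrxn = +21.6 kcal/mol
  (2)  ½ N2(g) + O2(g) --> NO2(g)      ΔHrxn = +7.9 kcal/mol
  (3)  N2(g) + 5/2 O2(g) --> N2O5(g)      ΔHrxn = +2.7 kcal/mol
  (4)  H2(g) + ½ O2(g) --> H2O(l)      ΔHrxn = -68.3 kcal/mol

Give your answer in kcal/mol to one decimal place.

(1) as written: +21.6 kcal/mol
(2): not needed.
(3) as written: +2.7 kcal/mol
(4) reversed: +68.3 kcal/mol
Summing the manipulated equations, ΔHrxn = (+21.6) + (+2.7) + (+68.3) = 92.6 kcal/mol

ΔHrxn = 92.6 kcal/mol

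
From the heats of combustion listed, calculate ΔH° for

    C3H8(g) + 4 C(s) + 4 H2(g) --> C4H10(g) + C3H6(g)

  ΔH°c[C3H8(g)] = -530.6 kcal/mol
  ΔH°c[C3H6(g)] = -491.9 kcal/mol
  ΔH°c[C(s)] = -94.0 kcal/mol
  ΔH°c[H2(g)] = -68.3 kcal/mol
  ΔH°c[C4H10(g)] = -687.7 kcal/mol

ΔH° = -0.2 kcal/mol

With combustion enthalpies, reactants minus products:
= [1·(-530.6) + 4·(-94.0) + 4·(-68.3)] − [1·(-687.7) + 1·(-491.9)]
= -0.2 kcal/mol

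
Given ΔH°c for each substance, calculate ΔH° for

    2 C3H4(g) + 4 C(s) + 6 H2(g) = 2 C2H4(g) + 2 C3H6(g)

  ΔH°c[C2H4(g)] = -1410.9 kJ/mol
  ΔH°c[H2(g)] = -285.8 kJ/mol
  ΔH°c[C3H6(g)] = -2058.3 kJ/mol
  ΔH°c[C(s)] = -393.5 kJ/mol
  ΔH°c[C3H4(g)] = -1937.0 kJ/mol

ΔH° = -224.4 kJ/mol

With combustion enthalpies, reactants minus products:
= [2·(-1937.0) + 4·(-393.5) + 6·(-285.8)] − [2·(-1410.9) + 2·(-2058.3)]
= -224.4 kJ/mol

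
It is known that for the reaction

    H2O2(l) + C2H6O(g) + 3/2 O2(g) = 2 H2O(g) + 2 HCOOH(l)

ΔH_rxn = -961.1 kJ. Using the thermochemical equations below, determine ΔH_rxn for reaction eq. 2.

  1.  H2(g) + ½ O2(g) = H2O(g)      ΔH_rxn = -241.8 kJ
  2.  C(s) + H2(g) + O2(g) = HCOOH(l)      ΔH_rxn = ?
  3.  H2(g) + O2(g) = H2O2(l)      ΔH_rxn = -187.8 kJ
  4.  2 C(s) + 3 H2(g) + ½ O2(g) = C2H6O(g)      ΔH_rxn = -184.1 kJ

eq. 1 × 2: (2)·(-241.8) = -483.6 kJ
eq. 2 × 2: contributes 2·x
eq. 3 reversed: +187.8 kJ
eq. 4 reversed: +184.1 kJ
-961.1 = (-483.6) + (+187.8) + (+184.1) + 2·x
x = (-961.1 − (-111.7)) / (2) = -424.7 kJ

ΔH_rxn = -424.7 kJ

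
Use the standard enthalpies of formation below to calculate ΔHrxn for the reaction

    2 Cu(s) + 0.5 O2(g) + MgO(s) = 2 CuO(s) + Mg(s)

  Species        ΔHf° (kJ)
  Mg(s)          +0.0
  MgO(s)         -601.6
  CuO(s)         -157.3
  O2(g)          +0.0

ΔHrxn = 287.0 kJ

ΔH°rxn = Σ nΔHf°(products) − Σ nΔHf°(reactants).
Products: 2·(-157.3) + 1·(+0.0) = -314.6
Reactants: 2·(+0.0) + 1/2·(+0.0) + 1·(-601.6) = -601.6
ΔHrxn = (-314.6) − (-601.6) = 287.0 kJ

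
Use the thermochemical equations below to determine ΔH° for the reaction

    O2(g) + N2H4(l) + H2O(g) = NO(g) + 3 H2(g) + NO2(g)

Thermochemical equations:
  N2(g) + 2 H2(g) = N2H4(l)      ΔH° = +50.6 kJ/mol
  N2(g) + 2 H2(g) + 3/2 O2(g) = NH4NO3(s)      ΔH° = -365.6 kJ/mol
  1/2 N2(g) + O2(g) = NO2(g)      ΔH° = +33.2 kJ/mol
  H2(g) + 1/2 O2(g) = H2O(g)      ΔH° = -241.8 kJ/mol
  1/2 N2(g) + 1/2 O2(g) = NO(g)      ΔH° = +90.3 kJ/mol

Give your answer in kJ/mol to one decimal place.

ΔH° = 314.7 kJ/mol

equation 1 reversed: -50.6 kJ/mol
equation 2: not needed.
equation 3 as written: +33.2 kJ/mol
equation 4 reversed: +241.8 kJ/mol
equation 5 as written: +90.3 kJ/mol
Combining the equations, ΔH° = (-50.6) + (+33.2) + (+241.8) + (+90.3) = 314.7 kJ/mol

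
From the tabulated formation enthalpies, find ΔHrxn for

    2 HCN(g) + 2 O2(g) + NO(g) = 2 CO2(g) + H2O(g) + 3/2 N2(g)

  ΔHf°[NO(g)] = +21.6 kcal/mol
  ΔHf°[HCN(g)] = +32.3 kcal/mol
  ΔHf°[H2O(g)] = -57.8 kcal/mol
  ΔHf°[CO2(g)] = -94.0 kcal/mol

ΔHrxn = -332.0 kcal/mol

Products: 2·(-94.0) + 1·(-57.8) + 3/2·(+0.0) = -245.8
Reactants: 2·(+32.3) + 2·(+0.0) + 1·(+21.6) = +86.2
ΔHrxn = (-245.8) − (+86.2) = -332.0 kcal/mol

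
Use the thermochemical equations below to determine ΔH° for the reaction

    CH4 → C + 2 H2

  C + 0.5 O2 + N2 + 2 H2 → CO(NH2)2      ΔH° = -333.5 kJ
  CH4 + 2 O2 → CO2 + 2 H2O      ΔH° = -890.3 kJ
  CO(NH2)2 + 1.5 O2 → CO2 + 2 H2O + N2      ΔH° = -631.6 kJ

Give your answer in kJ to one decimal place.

equation 1 reversed (reverse to put C on the product side): +333.5 kJ
equation 2 as written (CH4 already on the reactant side): -890.3 kJ
equation 3 reversed: +631.6 kJ
ΔH° = (-1)·(-333.5) + (1)·(-890.3) + (-1)·(-631.6) = 74.8 kJ

ΔH° = 74.8 kJ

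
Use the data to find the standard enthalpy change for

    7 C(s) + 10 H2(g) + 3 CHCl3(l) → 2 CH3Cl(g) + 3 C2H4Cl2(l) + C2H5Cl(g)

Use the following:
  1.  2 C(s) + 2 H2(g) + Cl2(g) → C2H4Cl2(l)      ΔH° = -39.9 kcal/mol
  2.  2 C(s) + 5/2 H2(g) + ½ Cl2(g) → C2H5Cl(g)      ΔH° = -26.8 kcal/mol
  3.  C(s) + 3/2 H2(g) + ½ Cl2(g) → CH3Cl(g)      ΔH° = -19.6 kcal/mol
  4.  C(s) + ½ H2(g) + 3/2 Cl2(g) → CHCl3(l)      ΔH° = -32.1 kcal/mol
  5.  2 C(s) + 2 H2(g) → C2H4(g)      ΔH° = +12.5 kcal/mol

eq. 1 × 3: (3)·(-39.9) = -119.7 kcal/mol
eq. 2 as written: -26.8 kcal/mol
eq. 3 × 2: (2)·(-19.6) = -39.2 kcal/mol
eq. 4 reversed and × 3: (-3)·(-32.1) = +96.3 kcal/mol
eq. 5: not needed.
Since enthalpy is a state function, ΔH° = (3)·(-39.9) + (1)·(-26.8) + (2)·(-19.6) + (-3)·(-32.1) = -89.4 kcal/mol

ΔH° = -89.4 kcal/mol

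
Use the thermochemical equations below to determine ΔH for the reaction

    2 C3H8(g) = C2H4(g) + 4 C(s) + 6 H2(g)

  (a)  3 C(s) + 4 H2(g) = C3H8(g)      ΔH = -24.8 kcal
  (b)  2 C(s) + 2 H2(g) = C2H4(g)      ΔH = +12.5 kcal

(a) reversed and × 2 (C3H8(g) must end up as a reactant; ×2 to match 2 C3H8(g) in the target): (-2)·(-24.8) = +49.6 kcal
(b) as written (C2H4(g) already on the product side): +12.5 kcal
ΔH = (+49.6) + (+12.5) = 62.1 kcal

ΔH = 62.1 kcal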